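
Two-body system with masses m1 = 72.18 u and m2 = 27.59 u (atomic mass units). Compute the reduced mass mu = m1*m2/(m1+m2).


mu = m1 * m2 / (m1 + m2)
= 72.18 * 27.59 / (72.18 + 27.59)
= 1991.4462 / 99.77
= 19.9604 u

19.9604


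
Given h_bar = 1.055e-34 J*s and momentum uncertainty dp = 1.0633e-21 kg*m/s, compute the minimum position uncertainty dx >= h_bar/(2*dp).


dx = h_bar / (2 * dp)
= 1.055e-34 / (2 * 1.0633e-21)
= 1.055e-34 / 2.1266e-21
= 4.9610e-14 m

4.9610e-14


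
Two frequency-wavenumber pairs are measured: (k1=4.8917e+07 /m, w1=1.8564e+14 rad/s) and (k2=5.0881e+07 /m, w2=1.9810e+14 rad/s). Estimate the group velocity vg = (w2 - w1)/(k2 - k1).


vg = (w2 - w1) / (k2 - k1)
= (1.9810e+14 - 1.8564e+14) / (5.0881e+07 - 4.8917e+07)
= 1.2460e+13 / 1.9640e+06
= 6.3442e+06 m/s

6.3442e+06


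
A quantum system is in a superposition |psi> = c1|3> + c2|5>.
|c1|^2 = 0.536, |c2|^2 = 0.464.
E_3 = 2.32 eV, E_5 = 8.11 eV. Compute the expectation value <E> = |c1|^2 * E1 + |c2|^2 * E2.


<E> = |c1|^2 * E1 + |c2|^2 * E2
= 0.536 * 2.32 + 0.464 * 8.11
= 1.2435 + 3.763
= 5.0066 eV

5.0066


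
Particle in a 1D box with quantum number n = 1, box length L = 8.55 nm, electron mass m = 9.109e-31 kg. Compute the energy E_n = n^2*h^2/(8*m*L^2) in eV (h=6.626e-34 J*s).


E = n^2 * h^2 / (8 * m * L^2)
= 1^2 * (6.626e-34)^2 / (8 * 9.109e-31 * (8.55e-9)^2)
= 1 * 4.3904e-67 / (8 * 9.109e-31 * 7.3103e-17)
= 8.2416e-22 J
= 0.0051 eV

0.0051


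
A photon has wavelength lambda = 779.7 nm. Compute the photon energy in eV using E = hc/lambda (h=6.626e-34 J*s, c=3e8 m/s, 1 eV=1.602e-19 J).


E = hc / lambda
= (6.626e-34)(3e8) / (779.7e-9)
= 1.9878e-25 / 7.7970e-07
= 2.5494e-19 J
Converting to eV: 2.5494e-19 / 1.602e-19
= 1.5914 eV

1.5914


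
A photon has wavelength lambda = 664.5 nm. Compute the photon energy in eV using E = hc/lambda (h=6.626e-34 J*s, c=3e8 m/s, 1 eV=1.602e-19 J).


E = hc / lambda
= (6.626e-34)(3e8) / (664.5e-9)
= 1.9878e-25 / 6.6450e-07
= 2.9914e-19 J
Converting to eV: 2.9914e-19 / 1.602e-19
= 1.8673 eV

1.8673


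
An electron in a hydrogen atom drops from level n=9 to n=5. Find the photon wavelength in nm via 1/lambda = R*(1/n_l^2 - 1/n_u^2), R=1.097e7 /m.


1/lambda = R * (1/n_l^2 - 1/n_u^2)
= 1.097e7 * (1/5^2 - 1/9^2)
= 1.097e7 * (0.04 - 0.012346)
= 1.097e7 * 0.027654
= 3.0337e+05 /m
lambda = 1 / 3.0337e+05 = 3296.3276 nm

3296.3276


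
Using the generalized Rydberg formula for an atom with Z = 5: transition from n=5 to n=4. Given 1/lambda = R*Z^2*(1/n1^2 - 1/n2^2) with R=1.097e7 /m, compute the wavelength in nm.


1/lambda = R * Z^2 * (1/n1^2 - 1/n2^2)
= 1.097e7 * 5^2 * (1/4^2 - 1/5^2)
= 1.097e7 * 25 * (0.0625 - 0.04)
= 6.1706e+06 /m
lambda = 1 / 6.1706e+06
= 162.0581 nm

162.0581


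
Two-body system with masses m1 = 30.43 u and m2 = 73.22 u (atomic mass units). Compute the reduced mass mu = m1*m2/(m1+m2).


mu = m1 * m2 / (m1 + m2)
= 30.43 * 73.22 / (30.43 + 73.22)
= 2228.0846 / 103.65
= 21.4962 u

21.4962


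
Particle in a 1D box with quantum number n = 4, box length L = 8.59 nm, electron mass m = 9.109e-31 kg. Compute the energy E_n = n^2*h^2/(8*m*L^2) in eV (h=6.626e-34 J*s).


E = n^2 * h^2 / (8 * m * L^2)
= 4^2 * (6.626e-34)^2 / (8 * 9.109e-31 * (8.59e-9)^2)
= 16 * 4.3904e-67 / (8 * 9.109e-31 * 7.3788e-17)
= 1.3064e-20 J
= 0.0815 eV

0.0815


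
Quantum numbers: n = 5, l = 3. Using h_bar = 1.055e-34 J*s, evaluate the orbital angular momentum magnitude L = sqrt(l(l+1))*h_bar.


L = sqrt(l*(l+1)) * h_bar
= sqrt(3 * 4) * 1.055e-34
= sqrt(12) * 1.055e-34
= 3.4641 * 1.055e-34
= 3.6546e-34 J*s

3.6546e-34


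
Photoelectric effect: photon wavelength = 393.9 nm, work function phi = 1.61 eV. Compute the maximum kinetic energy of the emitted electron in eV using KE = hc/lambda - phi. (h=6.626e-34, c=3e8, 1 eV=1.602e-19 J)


E_photon = hc / lambda
= (6.626e-34)(3e8) / (393.9e-9)
= 5.0465e-19 J
= 3.1501 eV
KE = E_photon - phi
= 3.1501 - 1.61
= 1.5401 eV

1.5401


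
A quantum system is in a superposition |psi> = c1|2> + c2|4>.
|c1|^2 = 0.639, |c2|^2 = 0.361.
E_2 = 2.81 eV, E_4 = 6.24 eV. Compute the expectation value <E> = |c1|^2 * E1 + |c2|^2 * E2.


<E> = |c1|^2 * E1 + |c2|^2 * E2
= 0.639 * 2.81 + 0.361 * 6.24
= 1.7956 + 2.2526
= 4.0482 eV

4.0482


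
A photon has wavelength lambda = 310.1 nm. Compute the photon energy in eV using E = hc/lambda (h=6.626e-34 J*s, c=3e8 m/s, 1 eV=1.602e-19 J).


E = hc / lambda
= (6.626e-34)(3e8) / (310.1e-9)
= 1.9878e-25 / 3.1010e-07
= 6.4102e-19 J
Converting to eV: 6.4102e-19 / 1.602e-19
= 4.0014 eV

4.0014


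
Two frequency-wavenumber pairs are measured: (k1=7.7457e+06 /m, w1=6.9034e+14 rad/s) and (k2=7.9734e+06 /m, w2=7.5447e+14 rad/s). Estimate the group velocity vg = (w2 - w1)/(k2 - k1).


vg = (w2 - w1) / (k2 - k1)
= (7.5447e+14 - 6.9034e+14) / (7.9734e+06 - 7.7457e+06)
= 6.4130e+13 / 2.2770e+05
= 2.8164e+08 m/s

2.8164e+08


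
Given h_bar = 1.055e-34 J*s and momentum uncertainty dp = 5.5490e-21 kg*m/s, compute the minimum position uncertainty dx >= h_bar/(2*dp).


dx = h_bar / (2 * dp)
= 1.055e-34 / (2 * 5.5490e-21)
= 1.055e-34 / 1.1098e-20
= 9.5062e-15 m

9.5062e-15


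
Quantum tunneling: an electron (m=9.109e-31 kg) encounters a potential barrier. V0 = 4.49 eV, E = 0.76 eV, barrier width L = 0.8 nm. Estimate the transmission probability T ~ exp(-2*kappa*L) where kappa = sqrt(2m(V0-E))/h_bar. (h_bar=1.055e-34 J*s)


V0 - E = 3.73 eV = 5.9755e-19 J
kappa = sqrt(2 * m * (V0-E)) / h_bar
= sqrt(2 * 9.109e-31 * 5.9755e-19) / 1.055e-34
= 9.8897e+09 /m
2*kappa*L = 2 * 9.8897e+09 * 0.8e-9
= 15.8235
T = exp(-15.8235) = 1.342535e-07

1.342535e-07


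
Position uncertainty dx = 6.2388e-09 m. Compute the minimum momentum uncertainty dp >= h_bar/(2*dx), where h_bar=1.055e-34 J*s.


dp = h_bar / (2 * dx)
= 1.055e-34 / (2 * 6.2388e-09)
= 1.055e-34 / 1.2478e-08
= 8.4552e-27 kg*m/s

8.4552e-27


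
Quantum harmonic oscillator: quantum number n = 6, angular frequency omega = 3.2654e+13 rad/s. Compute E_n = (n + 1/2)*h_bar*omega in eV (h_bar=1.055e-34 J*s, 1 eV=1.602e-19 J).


E = (n + 1/2) * h_bar * omega
= (6 + 0.5) * 1.055e-34 * 3.2654e+13
= 6.5 * 3.4450e-21
= 2.2392e-20 J
= 0.1398 eV

0.1398


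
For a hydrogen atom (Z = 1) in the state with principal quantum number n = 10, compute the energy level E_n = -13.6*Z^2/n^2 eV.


E_n = -13.6 * Z^2 / n^2
= -13.6 * 1^2 / 10^2
= -13.6 * 1 / 100
= -0.136 eV

-0.136


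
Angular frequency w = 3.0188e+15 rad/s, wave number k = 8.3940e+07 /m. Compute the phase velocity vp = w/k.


vp = w / k
= 3.0188e+15 / 8.3940e+07
= 3.5964e+07 m/s

3.5964e+07


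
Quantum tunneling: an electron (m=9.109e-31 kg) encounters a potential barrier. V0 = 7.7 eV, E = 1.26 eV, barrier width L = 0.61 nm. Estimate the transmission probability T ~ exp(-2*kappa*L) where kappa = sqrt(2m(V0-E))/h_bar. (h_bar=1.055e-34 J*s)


V0 - E = 6.44 eV = 1.0317e-18 J
kappa = sqrt(2 * m * (V0-E)) / h_bar
= sqrt(2 * 9.109e-31 * 1.0317e-18) / 1.055e-34
= 1.2995e+10 /m
2*kappa*L = 2 * 1.2995e+10 * 0.61e-9
= 15.8537
T = exp(-15.8537) = 1.302583e-07

1.302583e-07


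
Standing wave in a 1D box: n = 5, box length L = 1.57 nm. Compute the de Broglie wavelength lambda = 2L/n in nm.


lambda = 2L / n
= 2 * 1.57 / 5
= 3.14 / 5
= 0.628 nm

0.628


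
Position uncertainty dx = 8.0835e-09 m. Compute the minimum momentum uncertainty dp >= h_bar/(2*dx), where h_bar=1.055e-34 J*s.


dp = h_bar / (2 * dx)
= 1.055e-34 / (2 * 8.0835e-09)
= 1.055e-34 / 1.6167e-08
= 6.5256e-27 kg*m/s

6.5256e-27


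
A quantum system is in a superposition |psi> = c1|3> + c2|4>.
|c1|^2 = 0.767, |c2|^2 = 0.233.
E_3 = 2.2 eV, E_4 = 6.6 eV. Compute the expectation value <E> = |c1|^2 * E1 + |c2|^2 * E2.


<E> = |c1|^2 * E1 + |c2|^2 * E2
= 0.767 * 2.2 + 0.233 * 6.6
= 1.6874 + 1.5378
= 3.2252 eV

3.2252


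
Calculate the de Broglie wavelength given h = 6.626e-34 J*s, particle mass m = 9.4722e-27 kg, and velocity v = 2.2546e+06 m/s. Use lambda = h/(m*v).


lambda = h / (m * v)
= 6.626e-34 / (9.4722e-27 * 2.2546e+06)
= 6.626e-34 / 2.1356e-20
= 3.1026e-14 m

3.1026e-14


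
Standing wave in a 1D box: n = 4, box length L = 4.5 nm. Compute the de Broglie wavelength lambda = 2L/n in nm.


lambda = 2L / n
= 2 * 4.5 / 4
= 9.0 / 4
= 2.25 nm

2.25


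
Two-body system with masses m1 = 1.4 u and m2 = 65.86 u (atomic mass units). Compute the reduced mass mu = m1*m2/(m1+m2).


mu = m1 * m2 / (m1 + m2)
= 1.4 * 65.86 / (1.4 + 65.86)
= 92.204 / 67.26
= 1.3709 u

1.3709


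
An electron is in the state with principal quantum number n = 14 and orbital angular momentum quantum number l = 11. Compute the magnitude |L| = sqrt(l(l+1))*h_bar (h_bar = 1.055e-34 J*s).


L = sqrt(l*(l+1)) * h_bar
= sqrt(11 * 12) * 1.055e-34
= sqrt(132) * 1.055e-34
= 11.4891 * 1.055e-34
= 1.2121e-33 J*s

1.2121e-33


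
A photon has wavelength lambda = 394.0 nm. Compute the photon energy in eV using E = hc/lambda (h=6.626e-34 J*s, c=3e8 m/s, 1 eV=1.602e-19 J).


E = hc / lambda
= (6.626e-34)(3e8) / (394.0e-9)
= 1.9878e-25 / 3.9400e-07
= 5.0452e-19 J
Converting to eV: 5.0452e-19 / 1.602e-19
= 3.1493 eV

3.1493


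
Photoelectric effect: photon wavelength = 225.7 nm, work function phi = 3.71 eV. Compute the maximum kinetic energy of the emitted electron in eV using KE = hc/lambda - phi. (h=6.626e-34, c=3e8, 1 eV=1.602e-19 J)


E_photon = hc / lambda
= (6.626e-34)(3e8) / (225.7e-9)
= 8.8073e-19 J
= 5.4977 eV
KE = E_photon - phi
= 5.4977 - 3.71
= 1.7877 eV

1.7877


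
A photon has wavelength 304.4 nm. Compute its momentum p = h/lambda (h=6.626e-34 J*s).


p = h / lambda
= 6.626e-34 / (304.4e-9)
= 6.626e-34 / 3.0440e-07
= 2.1767e-27 kg*m/s

2.1767e-27


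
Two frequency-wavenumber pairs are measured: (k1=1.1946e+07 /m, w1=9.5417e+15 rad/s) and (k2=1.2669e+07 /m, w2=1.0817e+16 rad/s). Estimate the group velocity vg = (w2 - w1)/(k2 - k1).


vg = (w2 - w1) / (k2 - k1)
= (1.0817e+16 - 9.5417e+15) / (1.2669e+07 - 1.1946e+07)
= 1.2753e+15 / 7.2300e+05
= 1.7639e+09 m/s

1.7639e+09


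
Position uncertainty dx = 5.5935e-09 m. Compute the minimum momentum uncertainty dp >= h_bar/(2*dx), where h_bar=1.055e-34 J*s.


dp = h_bar / (2 * dx)
= 1.055e-34 / (2 * 5.5935e-09)
= 1.055e-34 / 1.1187e-08
= 9.4306e-27 kg*m/s

9.4306e-27


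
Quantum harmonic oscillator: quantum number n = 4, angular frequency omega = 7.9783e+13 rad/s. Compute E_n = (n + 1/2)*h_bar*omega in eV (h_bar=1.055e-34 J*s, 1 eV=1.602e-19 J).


E = (n + 1/2) * h_bar * omega
= (4 + 0.5) * 1.055e-34 * 7.9783e+13
= 4.5 * 8.4171e-21
= 3.7877e-20 J
= 0.2364 eV

0.2364


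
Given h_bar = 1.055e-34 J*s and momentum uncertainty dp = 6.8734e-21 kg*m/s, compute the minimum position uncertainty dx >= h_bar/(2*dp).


dx = h_bar / (2 * dp)
= 1.055e-34 / (2 * 6.8734e-21)
= 1.055e-34 / 1.3747e-20
= 7.6745e-15 m

7.6745e-15


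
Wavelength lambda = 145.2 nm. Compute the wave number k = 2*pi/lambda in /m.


k = 2 * pi / lambda
= 6.2832 / (145.2e-9)
= 6.2832 / 1.4520e-07
= 4.3273e+07 /m

4.3273e+07


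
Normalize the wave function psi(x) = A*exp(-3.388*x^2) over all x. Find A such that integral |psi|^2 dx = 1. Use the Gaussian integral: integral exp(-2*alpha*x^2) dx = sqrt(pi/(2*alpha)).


integral |psi|^2 dx = A^2 * sqrt(pi/(2*alpha)) = 1
A^2 = sqrt(2*alpha/pi)
= sqrt(2 * 3.388 / pi)
= 1.468628
A = sqrt(1.468628)
= 1.2119

1.2119


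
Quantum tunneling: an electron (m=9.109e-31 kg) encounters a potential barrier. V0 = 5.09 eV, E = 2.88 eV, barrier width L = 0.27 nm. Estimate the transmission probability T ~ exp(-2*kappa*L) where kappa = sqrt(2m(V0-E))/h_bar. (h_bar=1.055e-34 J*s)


V0 - E = 2.21 eV = 3.5404e-19 J
kappa = sqrt(2 * m * (V0-E)) / h_bar
= sqrt(2 * 9.109e-31 * 3.5404e-19) / 1.055e-34
= 7.6125e+09 /m
2*kappa*L = 2 * 7.6125e+09 * 0.27e-9
= 4.1107
T = exp(-4.1107) = 1.639579e-02

1.639579e-02


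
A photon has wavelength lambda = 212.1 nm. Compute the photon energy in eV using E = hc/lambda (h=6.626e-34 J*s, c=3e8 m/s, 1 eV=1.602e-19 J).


E = hc / lambda
= (6.626e-34)(3e8) / (212.1e-9)
= 1.9878e-25 / 2.1210e-07
= 9.3720e-19 J
Converting to eV: 9.3720e-19 / 1.602e-19
= 5.8502 eV

5.8502


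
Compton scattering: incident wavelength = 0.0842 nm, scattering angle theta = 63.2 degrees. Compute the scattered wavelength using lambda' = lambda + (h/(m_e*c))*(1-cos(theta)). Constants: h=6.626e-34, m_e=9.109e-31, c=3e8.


Compton wavelength: h/(m_e*c) = 2.4247e-12 m
d_lambda = 2.4247e-12 * (1 - cos(63.2 deg))
= 2.4247e-12 * 0.549122
= 1.3315e-12 m = 0.001331 nm
lambda' = 0.0842 + 0.001331
= 0.085531 nm

0.085531


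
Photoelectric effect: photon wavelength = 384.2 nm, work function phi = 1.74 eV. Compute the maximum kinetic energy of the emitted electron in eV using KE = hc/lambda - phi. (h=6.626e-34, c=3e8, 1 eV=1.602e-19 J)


E_photon = hc / lambda
= (6.626e-34)(3e8) / (384.2e-9)
= 5.1739e-19 J
= 3.2296 eV
KE = E_photon - phi
= 3.2296 - 1.74
= 1.4896 eV

1.4896


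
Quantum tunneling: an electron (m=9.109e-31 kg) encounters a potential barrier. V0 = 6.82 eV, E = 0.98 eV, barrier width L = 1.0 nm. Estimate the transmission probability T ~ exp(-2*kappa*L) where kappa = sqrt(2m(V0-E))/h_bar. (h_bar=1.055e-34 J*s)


V0 - E = 5.84 eV = 9.3557e-19 J
kappa = sqrt(2 * m * (V0-E)) / h_bar
= sqrt(2 * 9.109e-31 * 9.3557e-19) / 1.055e-34
= 1.2375e+10 /m
2*kappa*L = 2 * 1.2375e+10 * 1.0e-9
= 24.7495
T = exp(-24.7495) = 1.784227e-11

1.784227e-11


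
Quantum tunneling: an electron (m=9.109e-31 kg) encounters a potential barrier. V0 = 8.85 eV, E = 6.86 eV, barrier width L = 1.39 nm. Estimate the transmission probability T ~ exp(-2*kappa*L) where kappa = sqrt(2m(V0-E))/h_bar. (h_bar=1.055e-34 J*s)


V0 - E = 1.99 eV = 3.1880e-19 J
kappa = sqrt(2 * m * (V0-E)) / h_bar
= sqrt(2 * 9.109e-31 * 3.1880e-19) / 1.055e-34
= 7.2236e+09 /m
2*kappa*L = 2 * 7.2236e+09 * 1.39e-9
= 20.0817
T = exp(-20.0817) = 1.899452e-09

1.899452e-09


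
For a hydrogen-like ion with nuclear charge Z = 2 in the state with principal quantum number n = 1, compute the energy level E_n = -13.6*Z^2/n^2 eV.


E_n = -13.6 * Z^2 / n^2
= -13.6 * 2^2 / 1^2
= -13.6 * 4 / 1
= -54.4 eV

-54.4


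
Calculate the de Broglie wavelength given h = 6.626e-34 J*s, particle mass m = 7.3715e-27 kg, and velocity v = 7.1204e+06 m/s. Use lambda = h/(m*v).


lambda = h / (m * v)
= 6.626e-34 / (7.3715e-27 * 7.1204e+06)
= 6.626e-34 / 5.2488e-20
= 1.2624e-14 m

1.2624e-14


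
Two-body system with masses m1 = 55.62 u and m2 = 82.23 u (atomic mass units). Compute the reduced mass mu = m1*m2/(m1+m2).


mu = m1 * m2 / (m1 + m2)
= 55.62 * 82.23 / (55.62 + 82.23)
= 4573.6326 / 137.85
= 33.1783 u

33.1783


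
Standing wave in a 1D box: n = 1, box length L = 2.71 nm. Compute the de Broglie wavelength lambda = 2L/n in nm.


lambda = 2L / n
= 2 * 2.71 / 1
= 5.42 / 1
= 5.42 nm

5.42


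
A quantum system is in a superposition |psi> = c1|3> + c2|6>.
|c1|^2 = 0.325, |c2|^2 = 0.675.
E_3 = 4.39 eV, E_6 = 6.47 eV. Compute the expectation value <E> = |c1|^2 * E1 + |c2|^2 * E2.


<E> = |c1|^2 * E1 + |c2|^2 * E2
= 0.325 * 4.39 + 0.675 * 6.47
= 1.4267 + 4.3673
= 5.794 eV

5.794


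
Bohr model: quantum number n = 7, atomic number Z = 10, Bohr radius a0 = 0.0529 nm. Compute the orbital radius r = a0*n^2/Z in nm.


r = a0 * n^2 / Z
= 0.0529 * 7^2 / 10
= 0.0529 * 49 / 10
= 0.2592 nm

0.2592


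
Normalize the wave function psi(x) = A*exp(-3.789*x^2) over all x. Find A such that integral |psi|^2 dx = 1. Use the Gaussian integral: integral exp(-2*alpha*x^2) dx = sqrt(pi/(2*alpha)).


integral |psi|^2 dx = A^2 * sqrt(pi/(2*alpha)) = 1
A^2 = sqrt(2*alpha/pi)
= sqrt(2 * 3.789 / pi)
= 1.553111
A = sqrt(1.553111)
= 1.2462

1.2462


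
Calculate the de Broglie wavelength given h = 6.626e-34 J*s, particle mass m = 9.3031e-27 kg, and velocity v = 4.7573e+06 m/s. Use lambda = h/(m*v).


lambda = h / (m * v)
= 6.626e-34 / (9.3031e-27 * 4.7573e+06)
= 6.626e-34 / 4.4258e-20
= 1.4971e-14 m

1.4971e-14


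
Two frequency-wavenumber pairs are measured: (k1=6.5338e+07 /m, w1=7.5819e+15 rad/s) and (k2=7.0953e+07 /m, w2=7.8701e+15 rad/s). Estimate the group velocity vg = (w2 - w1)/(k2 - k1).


vg = (w2 - w1) / (k2 - k1)
= (7.8701e+15 - 7.5819e+15) / (7.0953e+07 - 6.5338e+07)
= 2.8820e+14 / 5.6150e+06
= 5.1327e+07 m/s

5.1327e+07


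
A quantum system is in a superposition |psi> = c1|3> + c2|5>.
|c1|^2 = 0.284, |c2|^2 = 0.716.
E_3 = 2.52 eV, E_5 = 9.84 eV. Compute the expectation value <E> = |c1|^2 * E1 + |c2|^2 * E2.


<E> = |c1|^2 * E1 + |c2|^2 * E2
= 0.284 * 2.52 + 0.716 * 9.84
= 0.7157 + 7.0454
= 7.7611 eV

7.7611


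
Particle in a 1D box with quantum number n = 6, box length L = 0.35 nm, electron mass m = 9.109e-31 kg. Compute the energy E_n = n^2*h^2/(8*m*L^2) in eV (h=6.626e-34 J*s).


E = n^2 * h^2 / (8 * m * L^2)
= 6^2 * (6.626e-34)^2 / (8 * 9.109e-31 * (0.35e-9)^2)
= 36 * 4.3904e-67 / (8 * 9.109e-31 * 1.2250e-19)
= 1.7706e-17 J
= 110.5213 eV

110.5213


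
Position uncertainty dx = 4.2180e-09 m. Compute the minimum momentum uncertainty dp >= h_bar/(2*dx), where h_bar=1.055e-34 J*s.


dp = h_bar / (2 * dx)
= 1.055e-34 / (2 * 4.2180e-09)
= 1.055e-34 / 8.4360e-09
= 1.2506e-26 kg*m/s

1.2506e-26


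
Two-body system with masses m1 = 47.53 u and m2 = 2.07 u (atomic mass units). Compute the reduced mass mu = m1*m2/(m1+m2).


mu = m1 * m2 / (m1 + m2)
= 47.53 * 2.07 / (47.53 + 2.07)
= 98.3871 / 49.6
= 1.9836 u

1.9836


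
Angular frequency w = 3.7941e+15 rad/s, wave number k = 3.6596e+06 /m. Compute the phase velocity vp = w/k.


vp = w / k
= 3.7941e+15 / 3.6596e+06
= 1.0368e+09 m/s

1.0368e+09


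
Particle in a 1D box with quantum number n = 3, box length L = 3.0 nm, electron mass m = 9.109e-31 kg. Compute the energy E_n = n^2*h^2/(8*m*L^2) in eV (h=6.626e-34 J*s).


E = n^2 * h^2 / (8 * m * L^2)
= 3^2 * (6.626e-34)^2 / (8 * 9.109e-31 * (3.0e-9)^2)
= 9 * 4.3904e-67 / (8 * 9.109e-31 * 9.0000e-18)
= 6.0248e-20 J
= 0.3761 eV

0.3761


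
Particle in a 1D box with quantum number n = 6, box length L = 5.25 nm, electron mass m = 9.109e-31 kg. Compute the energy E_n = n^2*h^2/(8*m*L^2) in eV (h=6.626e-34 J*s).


E = n^2 * h^2 / (8 * m * L^2)
= 6^2 * (6.626e-34)^2 / (8 * 9.109e-31 * (5.25e-9)^2)
= 36 * 4.3904e-67 / (8 * 9.109e-31 * 2.7563e-17)
= 7.8691e-20 J
= 0.4912 eV

0.4912


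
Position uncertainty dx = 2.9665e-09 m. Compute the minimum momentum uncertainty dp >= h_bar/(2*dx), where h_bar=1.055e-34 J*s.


dp = h_bar / (2 * dx)
= 1.055e-34 / (2 * 2.9665e-09)
= 1.055e-34 / 5.9330e-09
= 1.7782e-26 kg*m/s

1.7782e-26


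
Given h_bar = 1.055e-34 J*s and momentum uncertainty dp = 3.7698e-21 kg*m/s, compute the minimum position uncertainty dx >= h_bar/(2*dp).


dx = h_bar / (2 * dp)
= 1.055e-34 / (2 * 3.7698e-21)
= 1.055e-34 / 7.5396e-21
= 1.3993e-14 m

1.3993e-14


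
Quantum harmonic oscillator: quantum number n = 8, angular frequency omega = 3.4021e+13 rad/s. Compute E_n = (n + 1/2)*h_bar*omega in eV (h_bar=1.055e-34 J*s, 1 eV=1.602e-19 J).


E = (n + 1/2) * h_bar * omega
= (8 + 0.5) * 1.055e-34 * 3.4021e+13
= 8.5 * 3.5892e-21
= 3.0508e-20 J
= 0.1904 eV

0.1904


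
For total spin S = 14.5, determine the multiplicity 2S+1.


Spin multiplicity = 2S + 1
= 2 * 14.5 + 1
= 29.0 + 1
= 30

30


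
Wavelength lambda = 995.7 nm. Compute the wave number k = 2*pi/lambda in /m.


k = 2 * pi / lambda
= 6.2832 / (995.7e-9)
= 6.2832 / 9.9570e-07
= 6.3103e+06 /m

6.3103e+06


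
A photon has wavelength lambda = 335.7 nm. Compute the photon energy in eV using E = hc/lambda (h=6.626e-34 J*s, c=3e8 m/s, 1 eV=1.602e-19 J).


E = hc / lambda
= (6.626e-34)(3e8) / (335.7e-9)
= 1.9878e-25 / 3.3570e-07
= 5.9214e-19 J
Converting to eV: 5.9214e-19 / 1.602e-19
= 3.6962 eV

3.6962


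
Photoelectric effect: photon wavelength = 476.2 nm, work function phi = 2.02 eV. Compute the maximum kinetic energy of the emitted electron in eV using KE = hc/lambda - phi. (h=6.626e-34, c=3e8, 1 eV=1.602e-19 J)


E_photon = hc / lambda
= (6.626e-34)(3e8) / (476.2e-9)
= 4.1743e-19 J
= 2.6057 eV
KE = E_photon - phi
= 2.6057 - 2.02
= 0.5857 eV

0.5857


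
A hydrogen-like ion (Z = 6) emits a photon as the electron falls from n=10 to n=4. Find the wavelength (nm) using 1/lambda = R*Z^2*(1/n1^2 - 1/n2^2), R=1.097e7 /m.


1/lambda = R * Z^2 * (1/n1^2 - 1/n2^2)
= 1.097e7 * 6^2 * (1/4^2 - 1/10^2)
= 1.097e7 * 36 * (0.0625 - 0.01)
= 2.0733e+07 /m
lambda = 1 / 2.0733e+07
= 48.2316 nm

48.2316


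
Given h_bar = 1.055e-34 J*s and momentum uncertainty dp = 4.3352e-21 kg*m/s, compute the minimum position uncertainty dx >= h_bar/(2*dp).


dx = h_bar / (2 * dp)
= 1.055e-34 / (2 * 4.3352e-21)
= 1.055e-34 / 8.6704e-21
= 1.2168e-14 m

1.2168e-14


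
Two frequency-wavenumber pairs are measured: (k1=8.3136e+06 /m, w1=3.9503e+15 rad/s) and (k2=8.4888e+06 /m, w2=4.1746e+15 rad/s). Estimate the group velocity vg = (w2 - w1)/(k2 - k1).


vg = (w2 - w1) / (k2 - k1)
= (4.1746e+15 - 3.9503e+15) / (8.4888e+06 - 8.3136e+06)
= 2.2430e+14 / 1.7520e+05
= 1.2803e+09 m/s

1.2803e+09


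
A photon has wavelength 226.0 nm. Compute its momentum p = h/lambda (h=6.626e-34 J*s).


p = h / lambda
= 6.626e-34 / (226.0e-9)
= 6.626e-34 / 2.2600e-07
= 2.9319e-27 kg*m/s

2.9319e-27


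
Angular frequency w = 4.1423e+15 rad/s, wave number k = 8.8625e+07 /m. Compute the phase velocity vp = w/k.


vp = w / k
= 4.1423e+15 / 8.8625e+07
= 4.6740e+07 m/s

4.6740e+07


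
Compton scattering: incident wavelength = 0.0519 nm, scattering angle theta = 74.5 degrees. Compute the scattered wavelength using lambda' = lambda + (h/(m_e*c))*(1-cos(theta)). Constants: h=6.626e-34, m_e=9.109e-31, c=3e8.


Compton wavelength: h/(m_e*c) = 2.4247e-12 m
d_lambda = 2.4247e-12 * (1 - cos(74.5 deg))
= 2.4247e-12 * 0.732762
= 1.7767e-12 m = 0.001777 nm
lambda' = 0.0519 + 0.001777
= 0.053677 nm

0.053677


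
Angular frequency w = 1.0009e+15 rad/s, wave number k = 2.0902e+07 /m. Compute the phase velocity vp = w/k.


vp = w / k
= 1.0009e+15 / 2.0902e+07
= 4.7885e+07 m/s

4.7885e+07


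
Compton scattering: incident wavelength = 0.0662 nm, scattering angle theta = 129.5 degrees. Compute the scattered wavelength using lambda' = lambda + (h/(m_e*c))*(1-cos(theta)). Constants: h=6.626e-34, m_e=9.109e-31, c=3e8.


Compton wavelength: h/(m_e*c) = 2.4247e-12 m
d_lambda = 2.4247e-12 * (1 - cos(129.5 deg))
= 2.4247e-12 * 1.636078
= 3.9670e-12 m = 0.003967 nm
lambda' = 0.0662 + 0.003967
= 0.070167 nm

0.070167


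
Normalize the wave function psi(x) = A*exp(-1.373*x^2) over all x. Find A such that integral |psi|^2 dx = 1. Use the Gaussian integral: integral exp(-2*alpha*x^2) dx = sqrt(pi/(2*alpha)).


integral |psi|^2 dx = A^2 * sqrt(pi/(2*alpha)) = 1
A^2 = sqrt(2*alpha/pi)
= sqrt(2 * 1.373 / pi)
= 0.934922
A = sqrt(0.934922)
= 0.9669

0.9669


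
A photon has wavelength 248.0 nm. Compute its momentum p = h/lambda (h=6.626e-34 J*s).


p = h / lambda
= 6.626e-34 / (248.0e-9)
= 6.626e-34 / 2.4800e-07
= 2.6718e-27 kg*m/s

2.6718e-27


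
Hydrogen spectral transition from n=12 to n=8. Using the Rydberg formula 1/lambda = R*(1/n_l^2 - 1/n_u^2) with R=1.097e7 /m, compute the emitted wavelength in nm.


1/lambda = R * (1/n_l^2 - 1/n_u^2)
= 1.097e7 * (1/8^2 - 1/12^2)
= 1.097e7 * (0.015625 - 0.006944)
= 1.097e7 * 0.008681
= 9.5226e+04 /m
lambda = 1 / 9.5226e+04 = 10501.3674 nm

10501.3674


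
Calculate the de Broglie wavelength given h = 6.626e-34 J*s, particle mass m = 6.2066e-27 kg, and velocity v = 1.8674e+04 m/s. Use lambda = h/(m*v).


lambda = h / (m * v)
= 6.626e-34 / (6.2066e-27 * 1.8674e+04)
= 6.626e-34 / 1.1590e-22
= 5.7169e-12 m

5.7169e-12


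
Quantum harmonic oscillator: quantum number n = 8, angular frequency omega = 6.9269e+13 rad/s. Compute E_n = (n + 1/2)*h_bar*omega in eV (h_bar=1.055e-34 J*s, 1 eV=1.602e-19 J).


E = (n + 1/2) * h_bar * omega
= (8 + 0.5) * 1.055e-34 * 6.9269e+13
= 8.5 * 7.3079e-21
= 6.2117e-20 J
= 0.3877 eV

0.3877


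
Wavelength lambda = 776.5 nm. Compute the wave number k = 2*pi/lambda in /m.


k = 2 * pi / lambda
= 6.2832 / (776.5e-9)
= 6.2832 / 7.7650e-07
= 8.0917e+06 /m

8.0917e+06


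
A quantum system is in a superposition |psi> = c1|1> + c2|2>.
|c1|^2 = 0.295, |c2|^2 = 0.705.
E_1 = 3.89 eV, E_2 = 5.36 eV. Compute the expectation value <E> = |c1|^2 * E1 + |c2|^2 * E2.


<E> = |c1|^2 * E1 + |c2|^2 * E2
= 0.295 * 3.89 + 0.705 * 5.36
= 1.1476 + 3.7788
= 4.9264 eV

4.9264


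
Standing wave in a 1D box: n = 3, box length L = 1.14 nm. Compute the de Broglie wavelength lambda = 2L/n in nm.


lambda = 2L / n
= 2 * 1.14 / 3
= 2.28 / 3
= 0.76 nm

0.76


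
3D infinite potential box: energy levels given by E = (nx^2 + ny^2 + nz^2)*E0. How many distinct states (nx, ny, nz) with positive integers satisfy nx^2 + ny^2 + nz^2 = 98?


Enumerate all (nx, ny, nz) with nx^2 + ny^2 + nz^2 = 98:
(1,4,9)
(1,9,4)
(3,5,8)
(3,8,5)
(4,1,9)
(4,9,1)
(5,3,8)
(5,8,3)
(8,3,5)
(8,5,3)
(9,1,4)
(9,4,1)
Total degeneracy = 12

12


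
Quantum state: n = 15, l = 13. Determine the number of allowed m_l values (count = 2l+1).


m_l ranges from -l to +l in integer steps
So m_l goes from -13 to +13
Count = 2l + 1 = 2*13 + 1
= 27

27


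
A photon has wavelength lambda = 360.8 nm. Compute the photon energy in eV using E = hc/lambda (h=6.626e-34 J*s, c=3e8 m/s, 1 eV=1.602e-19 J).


E = hc / lambda
= (6.626e-34)(3e8) / (360.8e-9)
= 1.9878e-25 / 3.6080e-07
= 5.5094e-19 J
Converting to eV: 5.5094e-19 / 1.602e-19
= 3.4391 eV

3.4391


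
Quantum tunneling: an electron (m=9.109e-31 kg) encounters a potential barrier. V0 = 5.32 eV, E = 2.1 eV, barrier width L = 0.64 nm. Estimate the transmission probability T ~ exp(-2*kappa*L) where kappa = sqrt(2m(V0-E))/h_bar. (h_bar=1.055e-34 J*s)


V0 - E = 3.22 eV = 5.1584e-19 J
kappa = sqrt(2 * m * (V0-E)) / h_bar
= sqrt(2 * 9.109e-31 * 5.1584e-19) / 1.055e-34
= 9.1888e+09 /m
2*kappa*L = 2 * 9.1888e+09 * 0.64e-9
= 11.7616
T = exp(-11.7616) = 7.798201e-06

7.798201e-06


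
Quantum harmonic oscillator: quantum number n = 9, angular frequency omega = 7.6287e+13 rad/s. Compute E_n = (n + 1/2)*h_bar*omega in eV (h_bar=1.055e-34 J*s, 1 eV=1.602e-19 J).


E = (n + 1/2) * h_bar * omega
= (9 + 0.5) * 1.055e-34 * 7.6287e+13
= 9.5 * 8.0483e-21
= 7.6459e-20 J
= 0.4773 eV

0.4773


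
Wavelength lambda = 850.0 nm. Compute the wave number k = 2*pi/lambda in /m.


k = 2 * pi / lambda
= 6.2832 / (850.0e-9)
= 6.2832 / 8.5000e-07
= 7.3920e+06 /m

7.3920e+06


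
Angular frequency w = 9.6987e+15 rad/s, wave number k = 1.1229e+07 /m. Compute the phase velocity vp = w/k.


vp = w / k
= 9.6987e+15 / 1.1229e+07
= 8.6372e+08 m/s

8.6372e+08


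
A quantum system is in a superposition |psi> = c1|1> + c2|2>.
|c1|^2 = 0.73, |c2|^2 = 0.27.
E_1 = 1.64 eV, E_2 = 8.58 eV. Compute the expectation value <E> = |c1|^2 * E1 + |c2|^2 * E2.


<E> = |c1|^2 * E1 + |c2|^2 * E2
= 0.73 * 1.64 + 0.27 * 8.58
= 1.1972 + 2.3166
= 3.5138 eV

3.5138


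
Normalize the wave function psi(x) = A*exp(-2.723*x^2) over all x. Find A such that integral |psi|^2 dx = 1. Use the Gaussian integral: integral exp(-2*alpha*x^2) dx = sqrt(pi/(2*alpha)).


integral |psi|^2 dx = A^2 * sqrt(pi/(2*alpha)) = 1
A^2 = sqrt(2*alpha/pi)
= sqrt(2 * 2.723 / pi)
= 1.31663
A = sqrt(1.31663)
= 1.1474

1.1474


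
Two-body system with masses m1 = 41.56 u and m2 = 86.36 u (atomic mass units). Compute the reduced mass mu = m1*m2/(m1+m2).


mu = m1 * m2 / (m1 + m2)
= 41.56 * 86.36 / (41.56 + 86.36)
= 3589.1216 / 127.92
= 28.0575 u

28.0575


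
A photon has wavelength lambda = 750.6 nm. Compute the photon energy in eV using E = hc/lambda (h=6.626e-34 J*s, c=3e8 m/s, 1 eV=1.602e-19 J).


E = hc / lambda
= (6.626e-34)(3e8) / (750.6e-9)
= 1.9878e-25 / 7.5060e-07
= 2.6483e-19 J
Converting to eV: 2.6483e-19 / 1.602e-19
= 1.6531 eV

1.6531


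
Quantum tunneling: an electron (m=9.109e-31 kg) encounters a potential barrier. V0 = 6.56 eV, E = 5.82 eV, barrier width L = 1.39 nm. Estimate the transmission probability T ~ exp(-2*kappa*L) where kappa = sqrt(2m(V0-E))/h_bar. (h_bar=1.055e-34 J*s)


V0 - E = 0.74 eV = 1.1855e-19 J
kappa = sqrt(2 * m * (V0-E)) / h_bar
= sqrt(2 * 9.109e-31 * 1.1855e-19) / 1.055e-34
= 4.4050e+09 /m
2*kappa*L = 2 * 4.4050e+09 * 1.39e-9
= 12.2459
T = exp(-12.2459) = 4.804900e-06

4.804900e-06


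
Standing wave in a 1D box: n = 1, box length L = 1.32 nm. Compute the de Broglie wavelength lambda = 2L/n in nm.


lambda = 2L / n
= 2 * 1.32 / 1
= 2.64 / 1
= 2.64 nm

2.64


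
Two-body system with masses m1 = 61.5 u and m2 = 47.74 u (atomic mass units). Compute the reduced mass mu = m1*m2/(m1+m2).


mu = m1 * m2 / (m1 + m2)
= 61.5 * 47.74 / (61.5 + 47.74)
= 2936.01 / 109.24
= 26.8767 u

26.8767


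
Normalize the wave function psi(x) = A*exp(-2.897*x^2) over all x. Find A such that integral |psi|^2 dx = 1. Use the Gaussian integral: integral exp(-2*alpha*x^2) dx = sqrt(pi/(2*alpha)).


integral |psi|^2 dx = A^2 * sqrt(pi/(2*alpha)) = 1
A^2 = sqrt(2*alpha/pi)
= sqrt(2 * 2.897 / pi)
= 1.358045
A = sqrt(1.358045)
= 1.1654

1.1654


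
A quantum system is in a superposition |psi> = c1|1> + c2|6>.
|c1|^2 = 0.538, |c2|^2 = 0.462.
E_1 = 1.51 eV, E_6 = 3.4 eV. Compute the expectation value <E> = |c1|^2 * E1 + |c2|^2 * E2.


<E> = |c1|^2 * E1 + |c2|^2 * E2
= 0.538 * 1.51 + 0.462 * 3.4
= 0.8124 + 1.5708
= 2.3832 eV

2.3832


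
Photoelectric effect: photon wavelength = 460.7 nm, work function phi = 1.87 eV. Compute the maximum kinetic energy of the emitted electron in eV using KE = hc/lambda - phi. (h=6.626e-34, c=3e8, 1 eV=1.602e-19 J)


E_photon = hc / lambda
= (6.626e-34)(3e8) / (460.7e-9)
= 4.3147e-19 J
= 2.6933 eV
KE = E_photon - phi
= 2.6933 - 1.87
= 0.8233 eV

0.8233


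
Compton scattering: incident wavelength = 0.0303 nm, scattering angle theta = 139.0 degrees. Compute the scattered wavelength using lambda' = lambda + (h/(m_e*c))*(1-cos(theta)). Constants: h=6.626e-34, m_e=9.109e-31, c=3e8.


Compton wavelength: h/(m_e*c) = 2.4247e-12 m
d_lambda = 2.4247e-12 * (1 - cos(139.0 deg))
= 2.4247e-12 * 1.75471
= 4.2547e-12 m = 0.004255 nm
lambda' = 0.0303 + 0.004255
= 0.034555 nm

0.034555


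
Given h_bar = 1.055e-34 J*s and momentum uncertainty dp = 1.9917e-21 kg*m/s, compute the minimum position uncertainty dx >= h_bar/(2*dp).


dx = h_bar / (2 * dp)
= 1.055e-34 / (2 * 1.9917e-21)
= 1.055e-34 / 3.9834e-21
= 2.6485e-14 m

2.6485e-14


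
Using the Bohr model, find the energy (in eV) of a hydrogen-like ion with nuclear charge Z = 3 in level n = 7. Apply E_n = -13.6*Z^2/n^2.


E_n = -13.6 * Z^2 / n^2
= -13.6 * 3^2 / 7^2
= -13.6 * 9 / 49
= -2.498 eV

-2.498


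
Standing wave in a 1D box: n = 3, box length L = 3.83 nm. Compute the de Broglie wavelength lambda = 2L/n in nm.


lambda = 2L / n
= 2 * 3.83 / 3
= 7.66 / 3
= 2.5533 nm

2.5533


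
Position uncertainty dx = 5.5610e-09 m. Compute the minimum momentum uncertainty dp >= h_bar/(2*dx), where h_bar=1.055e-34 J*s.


dp = h_bar / (2 * dx)
= 1.055e-34 / (2 * 5.5610e-09)
= 1.055e-34 / 1.1122e-08
= 9.4857e-27 kg*m/s

9.4857e-27


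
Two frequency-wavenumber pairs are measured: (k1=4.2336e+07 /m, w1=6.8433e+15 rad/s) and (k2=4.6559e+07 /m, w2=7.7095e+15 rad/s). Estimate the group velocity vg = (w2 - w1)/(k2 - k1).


vg = (w2 - w1) / (k2 - k1)
= (7.7095e+15 - 6.8433e+15) / (4.6559e+07 - 4.2336e+07)
= 8.6620e+14 / 4.2230e+06
= 2.0511e+08 m/s

2.0511e+08


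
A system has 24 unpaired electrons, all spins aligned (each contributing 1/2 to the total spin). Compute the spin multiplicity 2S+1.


Total spin S = N * (1/2) = 24 * 0.5 = 12.0
Spin multiplicity = 2S + 1
= 2 * 12.0 + 1
= 25

25


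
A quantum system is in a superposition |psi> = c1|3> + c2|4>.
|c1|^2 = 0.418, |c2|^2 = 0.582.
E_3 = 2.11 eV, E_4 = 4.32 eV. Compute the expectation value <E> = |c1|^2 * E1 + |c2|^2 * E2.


<E> = |c1|^2 * E1 + |c2|^2 * E2
= 0.418 * 2.11 + 0.582 * 4.32
= 0.882 + 2.5142
= 3.3962 eV

3.3962


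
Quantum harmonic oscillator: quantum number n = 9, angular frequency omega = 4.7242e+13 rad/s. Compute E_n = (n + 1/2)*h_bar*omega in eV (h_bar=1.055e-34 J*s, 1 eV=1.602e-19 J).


E = (n + 1/2) * h_bar * omega
= (9 + 0.5) * 1.055e-34 * 4.7242e+13
= 9.5 * 4.9840e-21
= 4.7348e-20 J
= 0.2956 eV

0.2956


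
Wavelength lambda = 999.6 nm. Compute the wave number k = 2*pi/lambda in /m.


k = 2 * pi / lambda
= 6.2832 / (999.6e-9)
= 6.2832 / 9.9960e-07
= 6.2857e+06 /m

6.2857e+06


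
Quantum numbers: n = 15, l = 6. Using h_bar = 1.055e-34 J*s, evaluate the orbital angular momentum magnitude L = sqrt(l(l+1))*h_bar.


L = sqrt(l*(l+1)) * h_bar
= sqrt(6 * 7) * 1.055e-34
= sqrt(42) * 1.055e-34
= 6.4807 * 1.055e-34
= 6.8372e-34 J*s

6.8372e-34


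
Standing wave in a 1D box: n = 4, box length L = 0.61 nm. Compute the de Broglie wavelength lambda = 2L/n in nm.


lambda = 2L / n
= 2 * 0.61 / 4
= 1.22 / 4
= 0.305 nm

0.305


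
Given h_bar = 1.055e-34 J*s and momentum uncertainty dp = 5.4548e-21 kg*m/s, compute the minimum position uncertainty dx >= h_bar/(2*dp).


dx = h_bar / (2 * dp)
= 1.055e-34 / (2 * 5.4548e-21)
= 1.055e-34 / 1.0910e-20
= 9.6704e-15 m

9.6704e-15


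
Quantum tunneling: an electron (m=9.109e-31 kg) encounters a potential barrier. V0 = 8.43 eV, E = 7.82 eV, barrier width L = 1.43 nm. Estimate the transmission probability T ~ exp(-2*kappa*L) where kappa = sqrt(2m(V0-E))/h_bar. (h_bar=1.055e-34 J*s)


V0 - E = 0.61 eV = 9.7722e-20 J
kappa = sqrt(2 * m * (V0-E)) / h_bar
= sqrt(2 * 9.109e-31 * 9.7722e-20) / 1.055e-34
= 3.9994e+09 /m
2*kappa*L = 2 * 3.9994e+09 * 1.43e-9
= 11.4383
T = exp(-11.4383) = 1.077520e-05

1.077520e-05


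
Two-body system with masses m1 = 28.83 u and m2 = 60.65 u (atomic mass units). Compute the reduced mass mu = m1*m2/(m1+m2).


mu = m1 * m2 / (m1 + m2)
= 28.83 * 60.65 / (28.83 + 60.65)
= 1748.5395 / 89.48
= 19.5411 u

19.5411


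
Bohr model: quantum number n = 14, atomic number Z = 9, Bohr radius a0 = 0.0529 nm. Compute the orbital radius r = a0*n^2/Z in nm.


r = a0 * n^2 / Z
= 0.0529 * 14^2 / 9
= 0.0529 * 196 / 9
= 1.152 nm

1.152


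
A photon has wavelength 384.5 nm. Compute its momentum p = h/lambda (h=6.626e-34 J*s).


p = h / lambda
= 6.626e-34 / (384.5e-9)
= 6.626e-34 / 3.8450e-07
= 1.7233e-27 kg*m/s

1.7233e-27


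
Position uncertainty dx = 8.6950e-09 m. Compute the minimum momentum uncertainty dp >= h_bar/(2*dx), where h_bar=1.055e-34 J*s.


dp = h_bar / (2 * dx)
= 1.055e-34 / (2 * 8.6950e-09)
= 1.055e-34 / 1.7390e-08
= 6.0667e-27 kg*m/s

6.0667e-27


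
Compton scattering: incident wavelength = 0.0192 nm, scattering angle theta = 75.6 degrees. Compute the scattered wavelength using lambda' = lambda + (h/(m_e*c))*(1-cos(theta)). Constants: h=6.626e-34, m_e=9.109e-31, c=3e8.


Compton wavelength: h/(m_e*c) = 2.4247e-12 m
d_lambda = 2.4247e-12 * (1 - cos(75.6 deg))
= 2.4247e-12 * 0.75131
= 1.8217e-12 m = 0.001822 nm
lambda' = 0.0192 + 0.001822
= 0.021022 nm

0.021022


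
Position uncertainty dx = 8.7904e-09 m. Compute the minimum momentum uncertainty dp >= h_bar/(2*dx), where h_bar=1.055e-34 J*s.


dp = h_bar / (2 * dx)
= 1.055e-34 / (2 * 8.7904e-09)
= 1.055e-34 / 1.7581e-08
= 6.0009e-27 kg*m/s

6.0009e-27


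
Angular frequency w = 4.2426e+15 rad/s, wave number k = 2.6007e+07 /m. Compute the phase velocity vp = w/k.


vp = w / k
= 4.2426e+15 / 2.6007e+07
= 1.6313e+08 m/s

1.6313e+08


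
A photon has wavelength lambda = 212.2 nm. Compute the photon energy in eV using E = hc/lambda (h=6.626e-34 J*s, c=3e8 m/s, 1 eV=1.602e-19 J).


E = hc / lambda
= (6.626e-34)(3e8) / (212.2e-9)
= 1.9878e-25 / 2.1220e-07
= 9.3676e-19 J
Converting to eV: 9.3676e-19 / 1.602e-19
= 5.8474 eV

5.8474


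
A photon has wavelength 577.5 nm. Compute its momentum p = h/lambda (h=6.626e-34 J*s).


p = h / lambda
= 6.626e-34 / (577.5e-9)
= 6.626e-34 / 5.7750e-07
= 1.1474e-27 kg*m/s

1.1474e-27


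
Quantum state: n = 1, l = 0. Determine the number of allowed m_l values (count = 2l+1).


m_l ranges from -l to +l in integer steps
So m_l goes from -0 to +0
Count = 2l + 1 = 2*0 + 1
= 1

1


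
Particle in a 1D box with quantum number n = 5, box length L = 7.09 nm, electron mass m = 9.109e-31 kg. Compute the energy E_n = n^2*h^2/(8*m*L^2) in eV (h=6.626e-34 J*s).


E = n^2 * h^2 / (8 * m * L^2)
= 5^2 * (6.626e-34)^2 / (8 * 9.109e-31 * (7.09e-9)^2)
= 25 * 4.3904e-67 / (8 * 9.109e-31 * 5.0268e-17)
= 2.9963e-20 J
= 0.187 eV

0.187


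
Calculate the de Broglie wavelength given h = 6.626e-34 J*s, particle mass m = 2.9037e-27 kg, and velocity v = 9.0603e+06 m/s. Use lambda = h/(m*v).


lambda = h / (m * v)
= 6.626e-34 / (2.9037e-27 * 9.0603e+06)
= 6.626e-34 / 2.6308e-20
= 2.5186e-14 m

2.5186e-14


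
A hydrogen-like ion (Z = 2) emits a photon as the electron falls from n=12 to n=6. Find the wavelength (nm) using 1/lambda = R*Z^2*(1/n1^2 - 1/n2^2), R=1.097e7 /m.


1/lambda = R * Z^2 * (1/n1^2 - 1/n2^2)
= 1.097e7 * 2^2 * (1/6^2 - 1/12^2)
= 1.097e7 * 4 * (0.027778 - 0.006944)
= 9.1417e+05 /m
lambda = 1 / 9.1417e+05
= 1093.8924 nm

1093.8924


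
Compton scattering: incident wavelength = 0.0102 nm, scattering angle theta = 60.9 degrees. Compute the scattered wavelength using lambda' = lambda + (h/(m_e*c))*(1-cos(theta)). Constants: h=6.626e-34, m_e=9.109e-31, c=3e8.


Compton wavelength: h/(m_e*c) = 2.4247e-12 m
d_lambda = 2.4247e-12 * (1 - cos(60.9 deg))
= 2.4247e-12 * 0.513665
= 1.2455e-12 m = 0.001245 nm
lambda' = 0.0102 + 0.001245
= 0.011445 nm

0.011445


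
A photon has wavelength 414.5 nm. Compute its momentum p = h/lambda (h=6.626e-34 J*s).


p = h / lambda
= 6.626e-34 / (414.5e-9)
= 6.626e-34 / 4.1450e-07
= 1.5986e-27 kg*m/s

1.5986e-27


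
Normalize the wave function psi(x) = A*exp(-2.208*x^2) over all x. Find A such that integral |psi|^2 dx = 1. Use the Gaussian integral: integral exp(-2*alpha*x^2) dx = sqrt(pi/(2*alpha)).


integral |psi|^2 dx = A^2 * sqrt(pi/(2*alpha)) = 1
A^2 = sqrt(2*alpha/pi)
= sqrt(2 * 2.208 / pi)
= 1.185604
A = sqrt(1.185604)
= 1.0889

1.0889


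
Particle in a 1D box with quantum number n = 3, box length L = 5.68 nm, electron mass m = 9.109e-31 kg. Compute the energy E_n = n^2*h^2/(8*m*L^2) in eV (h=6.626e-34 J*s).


E = n^2 * h^2 / (8 * m * L^2)
= 3^2 * (6.626e-34)^2 / (8 * 9.109e-31 * (5.68e-9)^2)
= 9 * 4.3904e-67 / (8 * 9.109e-31 * 3.2262e-17)
= 1.6807e-20 J
= 0.1049 eV

0.1049


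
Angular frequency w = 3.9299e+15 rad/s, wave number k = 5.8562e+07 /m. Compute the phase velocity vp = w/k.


vp = w / k
= 3.9299e+15 / 5.8562e+07
= 6.7107e+07 m/s

6.7107e+07


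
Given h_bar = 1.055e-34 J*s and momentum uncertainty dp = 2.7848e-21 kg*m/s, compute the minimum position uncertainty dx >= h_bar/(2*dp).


dx = h_bar / (2 * dp)
= 1.055e-34 / (2 * 2.7848e-21)
= 1.055e-34 / 5.5696e-21
= 1.8942e-14 m

1.8942e-14


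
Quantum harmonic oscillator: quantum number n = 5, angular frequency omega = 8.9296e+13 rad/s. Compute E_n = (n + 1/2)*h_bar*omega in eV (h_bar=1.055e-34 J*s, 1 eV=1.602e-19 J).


E = (n + 1/2) * h_bar * omega
= (5 + 0.5) * 1.055e-34 * 8.9296e+13
= 5.5 * 9.4207e-21
= 5.1814e-20 J
= 0.3234 eV

0.3234


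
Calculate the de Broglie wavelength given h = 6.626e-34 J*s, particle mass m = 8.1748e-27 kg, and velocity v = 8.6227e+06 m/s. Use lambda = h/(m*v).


lambda = h / (m * v)
= 6.626e-34 / (8.1748e-27 * 8.6227e+06)
= 6.626e-34 / 7.0489e-20
= 9.4001e-15 m

9.4001e-15


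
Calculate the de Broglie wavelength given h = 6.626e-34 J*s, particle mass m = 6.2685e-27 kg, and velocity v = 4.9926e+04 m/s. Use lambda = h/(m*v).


lambda = h / (m * v)
= 6.626e-34 / (6.2685e-27 * 4.9926e+04)
= 6.626e-34 / 3.1296e-22
= 2.1172e-12 m

2.1172e-12


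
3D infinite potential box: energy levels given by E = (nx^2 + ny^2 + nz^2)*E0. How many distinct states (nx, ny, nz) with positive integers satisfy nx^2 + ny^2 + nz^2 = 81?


Enumerate all (nx, ny, nz) with nx^2 + ny^2 + nz^2 = 81:
(1,4,8)
(1,8,4)
(3,6,6)
(4,1,8)
(4,4,7)
(4,7,4)
(4,8,1)
(6,3,6)
(6,6,3)
(7,4,4)
(8,1,4)
(8,4,1)
Total degeneracy = 12

12
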